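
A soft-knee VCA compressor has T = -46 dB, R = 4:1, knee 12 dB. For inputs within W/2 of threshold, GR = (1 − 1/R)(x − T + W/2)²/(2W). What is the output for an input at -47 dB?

x − T + W/2 = -47 − (-46) + 6 = 5.
GR = (1 − 1/4) × 5² / 24 = 0.75 × 25 / 24 = 0.78125 dB.
Output = -47 − 0.78125 = -47.78125 dB.

-47.78125 dB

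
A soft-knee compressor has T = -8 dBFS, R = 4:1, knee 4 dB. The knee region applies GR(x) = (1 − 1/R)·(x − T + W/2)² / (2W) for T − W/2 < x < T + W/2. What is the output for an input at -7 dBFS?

-7.84375 dBFS

x − T + W/2 = -7 − (-8) + 2 = 3.
GR = (1 − 1/4) × 3² / 8 = 0.75 × 9 / 8 = 0.84375 dB.
Output = -7 − 0.84375 = -7.84375 dBFS.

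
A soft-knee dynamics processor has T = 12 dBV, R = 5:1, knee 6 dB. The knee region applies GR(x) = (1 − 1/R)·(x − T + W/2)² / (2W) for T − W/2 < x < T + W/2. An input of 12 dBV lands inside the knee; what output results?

x − T + W/2 = 12 − 12 + 3 = 3.
GR = (1 − 1/5) × 3² / 12 = 0.8 × 9 / 12 = 0.6 dB.
Output = 12 − 0.6 = 11.4 dBV.

11.4 dBV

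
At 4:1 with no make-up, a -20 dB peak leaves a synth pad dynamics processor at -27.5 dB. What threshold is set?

-30 dB

Let T be the threshold. Output overshoot = (input overshoot)/R, so -27.5 − T = (-20 − T)/4.
4·(-27.5 − T) = -20 − T → 3·T = -110 − (-20) = -90.
T = -90/3 = -30 dB.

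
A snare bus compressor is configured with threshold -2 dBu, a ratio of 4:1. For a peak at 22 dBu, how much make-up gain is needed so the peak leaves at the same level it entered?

18 dB

Without make-up, output = threshold + overshoot/4 = -2 + 6 = 4 dBu.
Gap to target: 18 dB.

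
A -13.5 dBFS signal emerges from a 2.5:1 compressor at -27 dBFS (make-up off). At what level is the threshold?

Gain reduction = -13.5 − (-27) = 13.5 dB; output overshoot = GR / (R − 1) = 13.5 / 1.5 = 9 dB.
Threshold = output − output overshoot = -27 − 9 = -36 dBFS.

-36 dBFS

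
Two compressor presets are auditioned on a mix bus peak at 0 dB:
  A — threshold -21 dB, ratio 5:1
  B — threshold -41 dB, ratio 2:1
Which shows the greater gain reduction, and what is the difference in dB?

B, by 3.7 dB

A: 21 dB over, compressed to 4.2 dB over, so 16.8 dB of GR.
B: 41 dB over, compressed to 20.5 dB over, so 20.5 dB of GR.
B applies 3.7 dB more gain reduction.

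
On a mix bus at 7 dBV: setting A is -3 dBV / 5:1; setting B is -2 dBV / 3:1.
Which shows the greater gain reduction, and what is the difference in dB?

A: 10 dB over, compressed to 2 dB over, so 8 dB of GR.
B: 9 dB over, compressed to 3 dB over, so 6 dB of GR.
A reduces 2 dB more.

A, by 2 dB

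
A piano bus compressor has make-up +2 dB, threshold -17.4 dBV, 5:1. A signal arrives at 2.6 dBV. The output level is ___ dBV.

The input is 20 dB above the -17.4 dBV threshold.
The 20 dB excess becomes 4 dB after 5:1 reduction.
That puts the output at -13.4 dBV; make-up adds 2 dB, giving -11.4 dBV.

-11.4 dBV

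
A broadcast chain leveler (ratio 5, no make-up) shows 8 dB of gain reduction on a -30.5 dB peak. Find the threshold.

Gain reduction = -30.5 − (-38.5) = 8 dB; output overshoot = GR / (R − 1) = 8 / 4 = 2 dB.
Threshold = output − output overshoot = -38.5 − 2 = -40.5 dB.

-40.5 dB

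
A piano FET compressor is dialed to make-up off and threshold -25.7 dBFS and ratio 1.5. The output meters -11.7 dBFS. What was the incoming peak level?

-4.7 dBFS

The compressed level sits -11.7 − (-25.7) = 14 dB over threshold.
Before 1.5:1 compression the overshoot was 14 × 1.5 = 21 dB, so input = -25.7 + 21 = -4.7 dBFS.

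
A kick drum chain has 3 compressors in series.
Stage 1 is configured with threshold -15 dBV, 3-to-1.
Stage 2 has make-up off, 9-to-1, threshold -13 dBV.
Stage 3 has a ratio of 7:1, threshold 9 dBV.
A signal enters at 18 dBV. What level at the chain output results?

Stage 1: 18 dBV is 33 dB over -15 dBV; at 3:1 that becomes 11 dB over, giving -4 dBV.
Stage 2: overshoot 9 dB → 9/9 = 1 dB → -12 dBV.
Stage 3: -12 dBV is at or below the 9 dBV threshold — no compression; output -12 dBV.

-12 dBV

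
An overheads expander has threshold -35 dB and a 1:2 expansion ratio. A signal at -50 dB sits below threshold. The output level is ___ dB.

Below threshold, a 1:2 expander applies gain = (2−1)×(T − x) of attenuation.
(2−1) × 15 = 15 dB, so output = -50 − 15 = -65 dB.

-65 dB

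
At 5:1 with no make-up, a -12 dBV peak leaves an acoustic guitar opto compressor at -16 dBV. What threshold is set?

-17 dBV

Input is 5 dB above T (since output overshoot × R = input overshoot: (-16 − T)·5 = -12 − T gives T = -17 dBV).
Check: -17 + (-12 − (-17))/5 = -17 + 1 = -16 dBV. ✓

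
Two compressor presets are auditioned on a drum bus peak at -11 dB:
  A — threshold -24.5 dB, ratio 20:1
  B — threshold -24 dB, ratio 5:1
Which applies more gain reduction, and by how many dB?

A: overshoot 13.5 dB → output overshoot 0.675 dB → GR 12.825 dB.
B: overshoot 13 dB → output overshoot 2.6 dB → GR 10.4 dB.
A applies 2.425 dB more gain reduction.

A, by 2.425 dB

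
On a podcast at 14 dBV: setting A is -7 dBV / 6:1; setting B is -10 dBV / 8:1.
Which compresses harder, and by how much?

B, by 3.5 dB

A: GR = 21 − 21/6 = 17.5 dB.
B: GR = 24 − 24/8 = 21 dB.
B reduces 3.5 dB more.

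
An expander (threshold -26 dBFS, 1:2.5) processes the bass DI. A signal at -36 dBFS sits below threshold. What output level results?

The input is 10 dB below the -26 dBFS threshold.
A 1:2.5 expander multiplies undershoot by 2.5: 10 × 2.5 = 25 dB below threshold.
Output = -26 − 25 = -51 dBFS.

-51 dBFS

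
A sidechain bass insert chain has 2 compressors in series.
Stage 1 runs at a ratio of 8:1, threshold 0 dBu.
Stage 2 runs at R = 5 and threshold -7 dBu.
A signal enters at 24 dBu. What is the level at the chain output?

Stage 1: overshoot 24 dB → 24/8 = 3 dB → 3 dBu.
Stage 2: overshoot 10 dB → 10/5 = 2 dB → -5 dBu.

-5 dBu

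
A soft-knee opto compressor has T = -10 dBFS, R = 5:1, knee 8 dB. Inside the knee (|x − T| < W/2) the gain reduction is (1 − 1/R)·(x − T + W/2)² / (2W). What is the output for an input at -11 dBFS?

-11.45 dBFS

x − T + W/2 = -11 − (-10) + 4 = 3.
GR = (1 − 1/5) × 3² / 16 = 0.8 × 9 / 16 = 0.45 dB.
Output = -11 − 0.45 = -11.45 dBFS.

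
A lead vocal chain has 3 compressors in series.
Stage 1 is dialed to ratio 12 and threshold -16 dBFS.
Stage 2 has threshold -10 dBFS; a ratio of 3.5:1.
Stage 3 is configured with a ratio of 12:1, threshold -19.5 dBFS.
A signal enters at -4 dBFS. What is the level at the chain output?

-19.125 dBFS

Stage 1: -4 dBFS is 12 dB over -16 dBFS; at 12:1 that becomes 1 dB over, giving -15 dBFS.
Stage 2: -15 dBFS ≤ -10 dBFS, so stage 2 doesn't engage; output -15 dBFS.
Stage 3: overshoot 4.5 dB → 4.5/12 = 0.375 dB → -19.125 dBFS.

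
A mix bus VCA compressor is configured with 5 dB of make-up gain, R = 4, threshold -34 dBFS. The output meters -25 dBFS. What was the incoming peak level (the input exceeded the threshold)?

-18 dBFS

Before make-up, the level was -25 − 5 = -30 dBFS.
The compressed level sits -30 − (-34) = 4 dB over threshold.
Undo the ratio: input overshoot = 4 × 4 = 16 dB, giving input = -18 dBFS.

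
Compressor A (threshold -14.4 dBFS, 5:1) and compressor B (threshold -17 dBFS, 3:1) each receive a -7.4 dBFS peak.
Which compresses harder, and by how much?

A: GR = 7 − 7/5 = 5.6 dB.
B: GR = 9.6 − 9.6/3 = 6.4 dB.
B applies 0.8 dB more gain reduction.

B, by 0.8 dB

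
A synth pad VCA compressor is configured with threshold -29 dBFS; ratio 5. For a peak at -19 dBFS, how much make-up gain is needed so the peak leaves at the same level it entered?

Without make-up, output = threshold + overshoot/5 = -29 + 2 = -27 dBFS.
Gap to target: 8 dB.

8 dB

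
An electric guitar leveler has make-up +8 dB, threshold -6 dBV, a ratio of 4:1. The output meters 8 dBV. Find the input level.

Before make-up, the level was 8 − 8 = 0 dBV.
The compressed level sits 0 − (-6) = 6 dB over threshold.
Input overshoot = R × output overshoot = 24 dB → input = -6 + 24 = 18 dBV.

18 dBV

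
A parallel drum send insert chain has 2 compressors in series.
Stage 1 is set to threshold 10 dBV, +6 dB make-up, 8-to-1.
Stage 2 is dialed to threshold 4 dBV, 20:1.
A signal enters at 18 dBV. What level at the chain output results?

Stage 1: 8 dB above 10 dBV, reduced 8:1 to 1 dB above → 11 dBV; +6 dB make-up → 17 dBV.
Stage 2: 13 dB above 4 dBV, reduced 20:1 to 0.65 dB above → 4.65 dBV.

4.65 dBV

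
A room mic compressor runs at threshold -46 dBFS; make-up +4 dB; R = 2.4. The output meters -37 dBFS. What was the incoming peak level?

Remove make-up: -37 − 4 = -41 dBFS.
Post-compression overshoot = -41 − (-46) = 5 dB.
Undo the ratio: input overshoot = 5 × 2.4 = 12 dB, giving input = -34 dBFS.

-34 dBFS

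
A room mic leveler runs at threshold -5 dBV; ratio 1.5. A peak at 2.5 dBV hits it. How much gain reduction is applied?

2.5 dB

Overshoot = 2.5 − (-5) = 7.5 dB.
At 1.5:1, output sits 7.5/1.5 = 5 dB above threshold.
So the signal is attenuated by 7.5 − 5 = 2.5 dB.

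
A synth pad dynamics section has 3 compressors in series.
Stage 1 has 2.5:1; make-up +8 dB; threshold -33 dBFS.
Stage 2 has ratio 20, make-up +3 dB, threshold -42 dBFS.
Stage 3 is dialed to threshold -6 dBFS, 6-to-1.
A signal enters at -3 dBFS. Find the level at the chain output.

Stage 1: overshoot 30 dB → 30/2.5 = 12 dB → -21 dBFS; +8 dB make-up → -13 dBFS.
Stage 2: 29 dB above -42 dBFS, reduced 20:1 to 1.45 dB above → -40.55 dBFS; +3 dB make-up → -37.55 dBFS.
Stage 3: below threshold (-37.55 ≤ -6); passes unchanged; output -37.55 dBFS.

-37.55 dBFS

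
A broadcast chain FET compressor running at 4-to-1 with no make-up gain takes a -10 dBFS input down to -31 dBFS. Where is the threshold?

-38 dBFS

Gain reduction = -10 − (-31) = 21 dB; output overshoot = GR / (R − 1) = 21 / 3 = 7 dB.
Threshold = output − output overshoot = -31 − 7 = -38 dBFS.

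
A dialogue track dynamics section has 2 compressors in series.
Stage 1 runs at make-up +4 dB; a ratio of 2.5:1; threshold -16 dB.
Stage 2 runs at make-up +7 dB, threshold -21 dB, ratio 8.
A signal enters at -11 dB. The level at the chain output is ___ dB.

Stage 1: -11 dB is 5 dB over -16 dB; at 2.5:1 that becomes 2 dB over, giving -14 dB; +4 dB make-up → -10 dB.
Stage 2: overshoot 11 dB → 11/8 = 1.375 dB → -19.625 dB; +7 dB make-up → -12.625 dB.

-12.625 dB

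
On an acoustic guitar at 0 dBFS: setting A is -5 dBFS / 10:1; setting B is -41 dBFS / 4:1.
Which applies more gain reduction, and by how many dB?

A: 5 dB over, compressed to 0.5 dB over, so 4.5 dB of GR.
B: 41 dB over, compressed to 10.25 dB over, so 30.75 dB of GR.
B applies 26.25 dB more gain reduction.

B, by 26.25 dB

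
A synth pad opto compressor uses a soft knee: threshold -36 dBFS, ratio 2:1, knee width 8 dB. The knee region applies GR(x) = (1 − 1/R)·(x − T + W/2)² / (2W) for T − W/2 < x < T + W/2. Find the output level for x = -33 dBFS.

x − T + W/2 = -33 − (-36) + 4 = 7.
GR = (1 − 1/2) × 7² / 16 = 0.5 × 49 / 16 = 1.53125 dB.
Output = -33 − 1.53125 = -34.53125 dBFS.

-34.53125 dBFS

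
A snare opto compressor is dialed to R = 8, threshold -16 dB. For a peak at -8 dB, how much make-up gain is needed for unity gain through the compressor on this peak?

7 dB

Without make-up, output = threshold + overshoot/8 = -16 + 1 = -15 dB.
Gap to target: 7 dB.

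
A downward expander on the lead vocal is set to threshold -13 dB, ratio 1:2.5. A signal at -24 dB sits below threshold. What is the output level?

-40.5 dB

Below threshold, a 1:2.5 expander applies gain = (2.5−1)×(T − x) of attenuation.
(2.5−1) × 11 = 16.5 dB, so output = -24 − 16.5 = -40.5 dB.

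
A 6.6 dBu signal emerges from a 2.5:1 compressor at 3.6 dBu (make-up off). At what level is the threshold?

1.6 dBu

Gain reduction = 6.6 − 3.6 = 3 dB; output overshoot = GR / (R − 1) = 3 / 1.5 = 2 dB.
Threshold = output − output overshoot = 3.6 − 2 = 1.6 dBu.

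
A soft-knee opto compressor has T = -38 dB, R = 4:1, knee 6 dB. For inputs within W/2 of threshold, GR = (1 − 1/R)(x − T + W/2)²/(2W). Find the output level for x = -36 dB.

-37.5625 dB

x − T + W/2 = -36 − (-38) + 3 = 5.
GR = (1 − 1/4) × 5² / 12 = 0.75 × 25 / 12 = 1.5625 dB.
Output = -36 − 1.5625 = -37.5625 dB.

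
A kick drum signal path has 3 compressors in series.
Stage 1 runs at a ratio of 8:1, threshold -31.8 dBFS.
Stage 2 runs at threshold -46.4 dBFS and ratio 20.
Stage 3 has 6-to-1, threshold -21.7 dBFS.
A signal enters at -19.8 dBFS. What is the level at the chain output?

Stage 1: -19.8 dBFS is 12 dB over -31.8 dBFS; at 8:1 that becomes 1.5 dB over, giving -30.3 dBFS.
Stage 2: overshoot 16.1 dB → 16.1/20 = 0.805 dB → -45.595 dBFS.
Stage 3: -45.595 dBFS ≤ -21.7 dBFS, so stage 3 doesn't engage; output -45.595 dBFS.

-45.595 dBFS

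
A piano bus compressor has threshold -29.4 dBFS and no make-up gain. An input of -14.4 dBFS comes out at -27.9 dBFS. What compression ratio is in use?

10:1

Input overshoot = -14.4 − (-29.4) = 15 dB; output overshoot = -27.9 − (-29.4) = 1.5 dB.
Ratio = 15 / 1.5 = 10.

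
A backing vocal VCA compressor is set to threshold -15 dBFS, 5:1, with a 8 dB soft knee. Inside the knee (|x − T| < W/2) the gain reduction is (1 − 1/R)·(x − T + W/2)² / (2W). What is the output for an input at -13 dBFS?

-14.8 dBFS

x − T + W/2 = -13 − (-15) + 4 = 6.
GR = (1 − 1/5) × 6² / 16 = 0.8 × 36 / 16 = 1.8 dB.
Output = -13 − 1.8 = -14.8 dBFS.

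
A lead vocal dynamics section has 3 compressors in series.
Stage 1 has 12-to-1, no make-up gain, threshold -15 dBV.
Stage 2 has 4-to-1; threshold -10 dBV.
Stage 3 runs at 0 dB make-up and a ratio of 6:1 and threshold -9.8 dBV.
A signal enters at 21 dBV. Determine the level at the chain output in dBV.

Stage 1: 21 dBV is 36 dB over -15 dBV; at 12:1 that becomes 3 dB over, giving -12 dBV.
Stage 2: below threshold (-12 ≤ -10); passes unchanged; output -12 dBV.
Stage 3: -12 dBV is at or below the -9.8 dBV threshold — no compression; output -12 dBV.

-12 dBV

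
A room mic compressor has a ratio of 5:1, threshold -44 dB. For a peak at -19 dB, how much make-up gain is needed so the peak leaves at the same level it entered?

Overshoot 25 dB → 25/5 = 5 dB after compression, so the compressed level is -44 + 5 = -39 dB.
Make-up = target − compressed = -19 − (-39) = 20 dB.

20 dB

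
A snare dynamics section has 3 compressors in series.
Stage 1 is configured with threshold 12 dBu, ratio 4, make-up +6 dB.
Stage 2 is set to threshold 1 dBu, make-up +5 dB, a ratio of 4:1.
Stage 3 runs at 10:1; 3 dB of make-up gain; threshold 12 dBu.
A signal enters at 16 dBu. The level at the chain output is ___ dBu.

Stage 1: overshoot 4 dB → 4/4 = 1 dB → 13 dBu; +6 dB make-up → 19 dBu.
Stage 2: overshoot 18 dB → 18/4 = 4.5 dB → 5.5 dBu; +5 dB make-up → 10.5 dBu.
Stage 3: 10.5 dBu is at or below the 12 dBu threshold — no compression; make-up brings it to 13.5 dBu.

13.5 dBu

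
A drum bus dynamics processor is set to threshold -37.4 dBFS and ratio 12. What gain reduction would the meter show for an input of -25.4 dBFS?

11 dB

-25.4 dBFS exceeds the threshold by 12 dB.
At 12:1, output sits 12/12 = 1 dB above threshold.
GR = overshoot in − overshoot out = 12 − 1 = 11 dB.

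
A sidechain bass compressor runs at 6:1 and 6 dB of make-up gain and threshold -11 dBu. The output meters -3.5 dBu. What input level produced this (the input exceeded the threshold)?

-2 dBu

Remove make-up: -3.5 − 6 = -9.5 dBu.
The compressed level sits -9.5 − (-11) = 1.5 dB over threshold.
Input overshoot = R × output overshoot = 9 dB → input = -11 + 9 = -2 dBu.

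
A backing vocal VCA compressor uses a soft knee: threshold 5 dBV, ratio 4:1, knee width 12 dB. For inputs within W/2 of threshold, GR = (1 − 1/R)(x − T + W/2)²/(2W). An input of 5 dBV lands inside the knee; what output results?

x − T + W/2 = 5 − 5 + 6 = 6.
GR = (1 − 1/4) × 6² / 24 = 0.75 × 36 / 24 = 1.125 dB.
Output = 5 − 1.125 = 3.875 dBV.

3.875 dBV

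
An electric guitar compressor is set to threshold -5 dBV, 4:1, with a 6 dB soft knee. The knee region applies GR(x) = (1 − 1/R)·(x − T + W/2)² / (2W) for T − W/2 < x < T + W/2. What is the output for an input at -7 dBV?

x − T + W/2 = -7 − (-5) + 3 = 1.
GR = (1 − 1/4) × 1² / 12 = 0.75 × 1 / 12 = 0.0625 dB.
Output = -7 − 0.0625 = -7.0625 dBV.

-7.0625 dBV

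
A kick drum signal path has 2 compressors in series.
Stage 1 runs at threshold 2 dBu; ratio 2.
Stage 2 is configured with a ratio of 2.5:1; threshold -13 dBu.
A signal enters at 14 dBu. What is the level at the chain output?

Stage 1: overshoot 12 dB → 12/2 = 6 dB → 8 dBu.
Stage 2: 21 dB above -13 dBu, reduced 2.5:1 to 8.4 dB above → -4.6 dBu.

-4.6 dBu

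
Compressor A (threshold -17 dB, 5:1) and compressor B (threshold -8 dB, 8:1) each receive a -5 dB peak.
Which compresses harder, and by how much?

A, by 6.975 dB

A: 12 dB over, compressed to 2.4 dB over, so 9.6 dB of GR.
B: 3 dB over, compressed to 0.375 dB over, so 2.625 dB of GR.
A applies 6.975 dB more gain reduction.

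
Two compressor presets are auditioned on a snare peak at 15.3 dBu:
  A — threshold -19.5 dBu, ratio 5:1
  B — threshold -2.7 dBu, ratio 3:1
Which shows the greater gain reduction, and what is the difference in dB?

A, by 15.84 dB

A: 34.8 dB over, compressed to 6.96 dB over, so 27.84 dB of GR.
B: 18 dB over, compressed to 6 dB over, so 12 dB of GR.
A reduces 15.84 dB more.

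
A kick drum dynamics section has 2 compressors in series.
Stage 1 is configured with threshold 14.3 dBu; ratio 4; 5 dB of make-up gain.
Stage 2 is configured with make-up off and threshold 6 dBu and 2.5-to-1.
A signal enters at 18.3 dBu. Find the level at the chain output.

Stage 1: 18.3 dBu is 4 dB over 14.3 dBu; at 4:1 that becomes 1 dB over, giving 15.3 dBu; +5 dB make-up → 20.3 dBu.
Stage 2: 14.3 dB above 6 dBu, reduced 2.5:1 to 5.72 dB above → 11.72 dBu.

11.72 dBu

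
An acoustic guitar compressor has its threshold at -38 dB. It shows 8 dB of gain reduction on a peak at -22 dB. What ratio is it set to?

2:1

Input overshoot = -22 − (-38) = 16 dB.
Output overshoot = 16 − 8 = 8 dB.
Ratio = input overshoot / output overshoot = 16 / 8 = 2.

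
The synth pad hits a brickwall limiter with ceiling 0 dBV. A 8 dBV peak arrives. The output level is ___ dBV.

0 dBV

The limiter clamps the peak to its 0 dBV ceiling.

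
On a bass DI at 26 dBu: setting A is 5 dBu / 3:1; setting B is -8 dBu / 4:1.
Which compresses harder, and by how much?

A: 21 dB over, compressed to 7 dB over, so 14 dB of GR.
B: 34 dB over, compressed to 8.5 dB over, so 25.5 dB of GR.
B applies 11.5 dB more gain reduction.

B, by 11.5 dB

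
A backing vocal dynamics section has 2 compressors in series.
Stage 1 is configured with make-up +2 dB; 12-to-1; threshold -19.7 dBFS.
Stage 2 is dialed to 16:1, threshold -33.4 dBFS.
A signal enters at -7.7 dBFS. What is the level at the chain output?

-32.35625 dBFS

Stage 1: overshoot 12 dB → 12/12 = 1 dB → -18.7 dBFS; +2 dB make-up → -16.7 dBFS.
Stage 2: -16.7 dBFS is 16.7 dB over -33.4 dBFS; at 16:1 that becomes 1.04375 dB over, giving -32.35625 dBFS.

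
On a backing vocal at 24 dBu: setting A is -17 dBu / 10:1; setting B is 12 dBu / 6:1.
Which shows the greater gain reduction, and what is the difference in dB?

A: 41 dB over, compressed to 4.1 dB over, so 36.9 dB of GR.
B: 12 dB over, compressed to 2 dB over, so 10 dB of GR.
A applies 26.9 dB more gain reduction.

A, by 26.9 dB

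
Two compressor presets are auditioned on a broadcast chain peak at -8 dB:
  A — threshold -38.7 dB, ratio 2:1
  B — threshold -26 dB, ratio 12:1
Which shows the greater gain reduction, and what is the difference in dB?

A: GR = 30.7 − 30.7/2 = 15.35 dB.
B: GR = 18 − 18/12 = 16.5 dB.
Difference: 1.15 dB in favour of B.

B, by 1.15 dB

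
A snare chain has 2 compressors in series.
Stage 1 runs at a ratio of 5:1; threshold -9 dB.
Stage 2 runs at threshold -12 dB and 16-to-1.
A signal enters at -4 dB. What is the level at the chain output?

-11.75 dB

Stage 1: overshoot 5 dB → 5/5 = 1 dB → -8 dB.
Stage 2: 4 dB above -12 dB, reduced 16:1 to 0.25 dB above → -11.75 dB.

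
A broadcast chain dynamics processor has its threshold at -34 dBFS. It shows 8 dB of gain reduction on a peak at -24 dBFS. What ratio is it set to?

Input overshoot = -24 − (-34) = 10 dB.
Output overshoot = 10 − 8 = 2 dB.
Ratio = input overshoot / output overshoot = 10 / 2 = 5.

5:1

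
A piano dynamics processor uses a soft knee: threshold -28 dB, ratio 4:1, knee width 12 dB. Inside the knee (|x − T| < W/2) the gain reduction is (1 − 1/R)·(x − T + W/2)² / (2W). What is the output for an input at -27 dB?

x − T + W/2 = -27 − (-28) + 6 = 7.
GR = (1 − 1/4) × 7² / 24 = 0.75 × 49 / 24 = 1.53125 dB.
Output = -27 − 1.53125 = -28.53125 dB.

-28.53125 dB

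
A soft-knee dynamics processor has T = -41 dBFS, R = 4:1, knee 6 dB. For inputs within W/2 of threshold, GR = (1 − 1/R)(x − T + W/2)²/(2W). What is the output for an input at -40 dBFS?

-41 dBFS

x − T + W/2 = -40 − (-41) + 3 = 4.
GR = (1 − 1/4) × 4² / 12 = 0.75 × 16 / 12 = 1 dB.
Output = -40 − 1 = -41 dBFS.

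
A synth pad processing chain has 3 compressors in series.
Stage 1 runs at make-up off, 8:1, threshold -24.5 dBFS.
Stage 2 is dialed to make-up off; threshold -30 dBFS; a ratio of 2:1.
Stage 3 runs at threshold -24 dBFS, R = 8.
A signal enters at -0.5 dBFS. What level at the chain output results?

Stage 1: 24 dB above -24.5 dBFS, reduced 8:1 to 3 dB above → -21.5 dBFS.
Stage 2: 8.5 dB above -30 dBFS, reduced 2:1 to 4.25 dB above → -25.75 dBFS.
Stage 3: below threshold (-25.75 ≤ -24); passes unchanged; output -25.75 dBFS.

-25.75 dBFS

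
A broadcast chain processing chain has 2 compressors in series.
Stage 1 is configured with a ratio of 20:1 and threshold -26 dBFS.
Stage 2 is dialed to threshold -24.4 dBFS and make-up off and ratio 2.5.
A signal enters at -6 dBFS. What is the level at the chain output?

Stage 1: 20 dB above -26 dBFS, reduced 20:1 to 1 dB above → -25 dBFS.
Stage 2: -25 dBFS is at or below the -24.4 dBFS threshold — no compression; output -25 dBFS.

-25 dBFS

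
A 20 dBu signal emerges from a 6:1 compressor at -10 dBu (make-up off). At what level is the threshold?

-16 dBu

Gain reduction = 20 − (-10) = 30 dB; output overshoot = GR / (R − 1) = 30 / 5 = 6 dB.
Threshold = output − output overshoot = -10 − 6 = -16 dBu.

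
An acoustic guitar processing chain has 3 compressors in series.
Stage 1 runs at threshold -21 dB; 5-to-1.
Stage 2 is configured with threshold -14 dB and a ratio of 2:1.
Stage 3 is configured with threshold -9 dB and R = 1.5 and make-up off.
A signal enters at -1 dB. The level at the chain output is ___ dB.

-17 dB

Stage 1: -1 dB is 20 dB over -21 dB; at 5:1 that becomes 4 dB over, giving -17 dB.
Stage 2: below threshold (-17 ≤ -14); passes unchanged; output -17 dB.
Stage 3: -17 dB is at or below the -9 dB threshold — no compression; output -17 dB.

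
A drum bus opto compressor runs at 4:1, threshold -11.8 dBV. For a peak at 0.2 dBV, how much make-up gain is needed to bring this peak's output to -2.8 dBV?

Without make-up, output = threshold + overshoot/4 = -11.8 + 3 = -8.8 dBV.
Gap to target: 6 dB.

6 dB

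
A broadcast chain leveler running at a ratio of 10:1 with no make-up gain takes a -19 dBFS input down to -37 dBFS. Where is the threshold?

Gain reduction = -19 − (-37) = 18 dB; output overshoot = GR / (R − 1) = 18 / 9 = 2 dB.
Threshold = output − output overshoot = -37 − 2 = -39 dBFS.

-39 dBFS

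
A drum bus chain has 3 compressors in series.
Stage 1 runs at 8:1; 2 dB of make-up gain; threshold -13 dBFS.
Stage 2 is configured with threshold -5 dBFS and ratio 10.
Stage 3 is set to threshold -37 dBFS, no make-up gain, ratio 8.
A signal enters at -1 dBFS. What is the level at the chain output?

Stage 1: -1 dBFS is 12 dB over -13 dBFS; at 8:1 that becomes 1.5 dB over, giving -11.5 dBFS; +2 dB make-up → -9.5 dBFS.
Stage 2: -9.5 dBFS is at or below the -5 dBFS threshold — no compression; output -9.5 dBFS.
Stage 3: -9.5 dBFS is 27.5 dB over -37 dBFS; at 8:1 that becomes 3.4375 dB over, giving -33.5625 dBFS.

-33.5625 dBFS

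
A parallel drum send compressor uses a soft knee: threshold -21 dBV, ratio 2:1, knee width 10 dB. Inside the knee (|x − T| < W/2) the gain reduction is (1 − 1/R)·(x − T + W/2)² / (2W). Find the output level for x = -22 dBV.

-22.4 dBV

x − T + W/2 = -22 − (-21) + 5 = 4.
GR = (1 − 1/2) × 4² / 20 = 0.5 × 16 / 20 = 0.4 dB.
Output = -22 − 0.4 = -22.4 dBV.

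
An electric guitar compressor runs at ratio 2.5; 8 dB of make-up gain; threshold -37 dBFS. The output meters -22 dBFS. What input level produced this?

Before make-up, the level was -22 − 8 = -30 dBFS.
The compressed level sits -30 − (-37) = 7 dB over threshold.
Undo the ratio: input overshoot = 7 × 2.5 = 17.5 dB, giving input = -19.5 dBFS.

-19.5 dBFS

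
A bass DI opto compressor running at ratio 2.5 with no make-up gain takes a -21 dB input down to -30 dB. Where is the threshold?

Gain reduction = -21 − (-30) = 9 dB; output overshoot = GR / (R − 1) = 9 / 1.5 = 6 dB.
Threshold = output − output overshoot = -30 − 6 = -36 dB.

-36 dB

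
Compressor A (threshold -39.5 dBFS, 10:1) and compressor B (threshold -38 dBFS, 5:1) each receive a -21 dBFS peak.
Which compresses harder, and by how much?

A, by 3.05 dB

A: GR = 18.5 − 18.5/10 = 16.65 dB.
B: GR = 17 − 17/5 = 13.6 dB.
A reduces 3.05 dB more.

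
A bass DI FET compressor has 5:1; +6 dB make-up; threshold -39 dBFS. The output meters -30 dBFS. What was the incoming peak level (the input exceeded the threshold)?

-24 dBFS

Remove make-up: -30 − 6 = -36 dBFS.
The compressed level sits -36 − (-39) = 3 dB over threshold.
Undo the ratio: input overshoot = 3 × 5 = 15 dB, giving input = -24 dBFS.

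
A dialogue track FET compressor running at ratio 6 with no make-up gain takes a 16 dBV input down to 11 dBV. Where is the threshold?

10 dBV

Gain reduction = 16 − 11 = 5 dB; output overshoot = GR / (R − 1) = 5 / 5 = 1 dB.
Threshold = output − output overshoot = 11 − 1 = 10 dBV.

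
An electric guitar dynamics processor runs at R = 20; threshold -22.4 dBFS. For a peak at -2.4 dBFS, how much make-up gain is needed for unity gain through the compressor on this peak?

19 dB

The peak compresses to -22.4 + 20/20 = -21.4 dBFS.
To reach -2.4 dBFS requires -2.4 − (-21.4) = 19 dB of make-up.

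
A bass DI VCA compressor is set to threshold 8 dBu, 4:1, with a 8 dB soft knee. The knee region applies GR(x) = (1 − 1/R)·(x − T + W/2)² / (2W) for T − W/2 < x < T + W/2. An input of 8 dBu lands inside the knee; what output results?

7.25 dBu

x − T + W/2 = 8 − 8 + 4 = 4.
GR = (1 − 1/4) × 4² / 16 = 0.75 × 16 / 16 = 0.75 dB.
Output = 8 − 0.75 = 7.25 dBu.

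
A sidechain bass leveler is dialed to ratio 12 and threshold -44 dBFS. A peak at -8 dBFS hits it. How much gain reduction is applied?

-8 dBFS exceeds the threshold by 36 dB.
After 12:1 compression the overshoot becomes 36/12 = 3 dB.
Gain reduction = 36 − 3 = 33 dB.

33 dB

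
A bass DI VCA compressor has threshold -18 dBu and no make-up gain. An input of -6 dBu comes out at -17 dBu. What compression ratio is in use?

Input overshoot = -6 − (-18) = 12 dB; output overshoot = -17 − (-18) = 1 dB.
Ratio = 12 / 1 = 12.

12:1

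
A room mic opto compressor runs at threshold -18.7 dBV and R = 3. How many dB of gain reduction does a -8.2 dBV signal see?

The signal is 10.5 dB above threshold.
A 3:1 ratio leaves 3.5 dB of that excess.
So the signal is attenuated by 10.5 − 3.5 = 7 dB.

7 dB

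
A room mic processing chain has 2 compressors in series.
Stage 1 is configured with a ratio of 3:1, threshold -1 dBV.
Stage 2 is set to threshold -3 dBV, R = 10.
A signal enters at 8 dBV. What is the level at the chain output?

Stage 1: 8 dBV is 9 dB over -1 dBV; at 3:1 that becomes 3 dB over, giving 2 dBV.
Stage 2: 2 dBV is 5 dB over -3 dBV; at 10:1 that becomes 0.5 dB over, giving -2.5 dBV.

-2.5 dBV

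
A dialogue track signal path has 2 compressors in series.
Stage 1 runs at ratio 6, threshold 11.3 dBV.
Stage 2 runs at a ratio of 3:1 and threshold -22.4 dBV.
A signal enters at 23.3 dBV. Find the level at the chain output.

-10.5 dBV

Stage 1: overshoot 12 dB → 12/6 = 2 dB → 13.3 dBV.
Stage 2: overshoot 35.7 dB → 35.7/3 = 11.9 dB → -10.5 dBV.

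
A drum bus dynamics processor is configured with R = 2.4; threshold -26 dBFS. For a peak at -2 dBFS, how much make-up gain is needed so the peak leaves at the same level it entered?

Without make-up, output = threshold + overshoot/2.4 = -26 + 10 = -16 dBFS.
Gap to target: 14 dB.

14 dB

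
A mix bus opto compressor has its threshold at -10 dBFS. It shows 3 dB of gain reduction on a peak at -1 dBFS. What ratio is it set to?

1.5:1

Input overshoot = -1 − (-10) = 9 dB.
Output overshoot = 9 − 3 = 6 dB.
Ratio = input overshoot / output overshoot = 9 / 6 = 1.5.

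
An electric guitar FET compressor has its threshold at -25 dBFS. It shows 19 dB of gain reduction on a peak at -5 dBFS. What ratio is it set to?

20:1

Input overshoot = -5 − (-25) = 20 dB.
Output overshoot = 20 − 19 = 1 dB.
Ratio = input overshoot / output overshoot = 20 / 1 = 20.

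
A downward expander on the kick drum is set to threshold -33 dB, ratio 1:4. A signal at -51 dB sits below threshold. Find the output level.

-105 dB

The input is 18 dB below the -33 dB threshold.
A 1:4 expander multiplies undershoot by 4: 18 × 4 = 72 dB below threshold.
Output = -33 − 72 = -105 dB.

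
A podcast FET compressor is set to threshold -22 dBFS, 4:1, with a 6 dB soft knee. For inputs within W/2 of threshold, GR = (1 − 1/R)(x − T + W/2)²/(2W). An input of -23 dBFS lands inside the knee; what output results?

-23.25 dBFS

x − T + W/2 = -23 − (-22) + 3 = 2.
GR = (1 − 1/4) × 2² / 12 = 0.75 × 4 / 12 = 0.25 dB.
Output = -23 − 0.25 = -23.25 dBFS.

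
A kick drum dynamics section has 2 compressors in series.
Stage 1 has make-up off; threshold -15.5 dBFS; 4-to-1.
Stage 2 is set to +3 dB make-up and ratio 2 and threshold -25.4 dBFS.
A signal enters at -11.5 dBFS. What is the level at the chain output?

-16.95 dBFS

Stage 1: overshoot 4 dB → 4/4 = 1 dB → -14.5 dBFS.
Stage 2: overshoot 10.9 dB → 10.9/2 = 5.45 dB → -19.95 dBFS; +3 dB make-up → -16.95 dBFS.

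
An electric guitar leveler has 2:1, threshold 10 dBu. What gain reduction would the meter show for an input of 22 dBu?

6 dB

Overshoot = 22 − 10 = 12 dB.
A 2:1 ratio leaves 6 dB of that excess.
So the signal is attenuated by 12 − 6 = 6 dB.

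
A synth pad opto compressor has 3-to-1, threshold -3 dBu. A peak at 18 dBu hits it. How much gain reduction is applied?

Overshoot = 18 − (-3) = 21 dB.
After 3:1 compression the overshoot becomes 21/3 = 7 dB.
GR = overshoot in − overshoot out = 21 − 7 = 14 dB.

14 dB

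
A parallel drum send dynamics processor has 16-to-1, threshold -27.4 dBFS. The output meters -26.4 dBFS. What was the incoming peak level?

Post-compression overshoot = -26.4 − (-27.4) = 1 dB.
Undo the ratio: input overshoot = 1 × 16 = 16 dB, giving input = -11.4 dBFS.

-11.4 dBFS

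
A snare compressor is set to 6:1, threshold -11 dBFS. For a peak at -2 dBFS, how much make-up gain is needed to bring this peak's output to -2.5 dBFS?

7 dB

The peak compresses to -11 + 9/6 = -9.5 dBFS.
To reach -2.5 dBFS requires -2.5 − (-9.5) = 7 dB of make-up.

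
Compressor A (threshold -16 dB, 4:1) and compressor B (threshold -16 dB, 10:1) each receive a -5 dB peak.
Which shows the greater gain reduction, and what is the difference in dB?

B, by 1.65 dB

A: 11 dB over, compressed to 2.75 dB over, so 8.25 dB of GR.
B: 11 dB over, compressed to 1.1 dB over, so 9.9 dB of GR.
B applies 1.65 dB more gain reduction.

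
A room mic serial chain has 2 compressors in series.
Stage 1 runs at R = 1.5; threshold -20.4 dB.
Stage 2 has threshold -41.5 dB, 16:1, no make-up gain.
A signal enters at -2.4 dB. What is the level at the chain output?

Stage 1: 18 dB above -20.4 dB, reduced 1.5:1 to 12 dB above → -8.4 dB.
Stage 2: 33.1 dB above -41.5 dB, reduced 16:1 to 2.06875 dB above → -39.43125 dB.

-39.43125 dB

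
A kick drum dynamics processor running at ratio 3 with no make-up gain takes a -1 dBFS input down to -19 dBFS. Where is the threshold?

Gain reduction = -1 − (-19) = 18 dB; output overshoot = GR / (R − 1) = 18 / 2 = 9 dB.
Threshold = output − output overshoot = -19 − 9 = -28 dBFS.

-28 dBFS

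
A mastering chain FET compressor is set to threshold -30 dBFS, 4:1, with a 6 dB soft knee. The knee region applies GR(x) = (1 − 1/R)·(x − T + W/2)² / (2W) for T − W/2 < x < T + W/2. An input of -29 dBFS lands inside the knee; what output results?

-30 dBFS

x − T + W/2 = -29 − (-30) + 3 = 4.
GR = (1 − 1/4) × 4² / 12 = 0.75 × 16 / 12 = 1 dB.
Output = -29 − 1 = -30 dBFS.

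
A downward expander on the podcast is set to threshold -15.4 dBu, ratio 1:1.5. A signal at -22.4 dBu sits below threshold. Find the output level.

-25.9 dBu

Below threshold, a 1:1.5 expander applies gain = (1.5−1)×(T − x) of attenuation.
(1.5−1) × 7 = 3.5 dB, so output = -22.4 − 3.5 = -25.9 dBu.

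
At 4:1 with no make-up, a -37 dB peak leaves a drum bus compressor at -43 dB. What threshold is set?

Gain reduction = -37 − (-43) = 6 dB; output overshoot = GR / (R − 1) = 6 / 3 = 2 dB.
Threshold = output − output overshoot = -43 − 2 = -45 dB.

-45 dB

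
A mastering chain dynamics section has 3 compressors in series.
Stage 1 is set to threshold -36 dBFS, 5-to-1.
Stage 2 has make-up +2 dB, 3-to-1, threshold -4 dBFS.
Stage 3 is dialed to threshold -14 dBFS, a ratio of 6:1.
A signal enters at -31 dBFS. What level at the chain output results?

-33 dBFS

Stage 1: overshoot 5 dB → 5/5 = 1 dB → -35 dBFS.
Stage 2: -35 dBFS is at or below the -4 dBFS threshold — no compression; make-up brings it to -33 dBFS.
Stage 3: -33 dBFS is at or below the -14 dBFS threshold — no compression; output -33 dBFS.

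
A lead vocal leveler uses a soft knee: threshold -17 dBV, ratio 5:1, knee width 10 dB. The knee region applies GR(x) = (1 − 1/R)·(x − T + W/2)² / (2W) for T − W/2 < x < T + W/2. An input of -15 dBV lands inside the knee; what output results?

-16.96 dBV

x − T + W/2 = -15 − (-17) + 5 = 7.
GR = (1 − 1/5) × 7² / 20 = 0.8 × 49 / 20 = 1.96 dB.
Output = -15 − 1.96 = -16.96 dBV.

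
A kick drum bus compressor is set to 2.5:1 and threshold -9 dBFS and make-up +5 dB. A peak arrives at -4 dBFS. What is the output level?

-2 dBFS

Overshoot: -4 − (-9) = 5 dB.
The 5 dB excess becomes 2 dB after 2.5:1 reduction.
Output = -9 + 2 = -7 dBFS; make-up adds 5 dB, giving -2 dBFS.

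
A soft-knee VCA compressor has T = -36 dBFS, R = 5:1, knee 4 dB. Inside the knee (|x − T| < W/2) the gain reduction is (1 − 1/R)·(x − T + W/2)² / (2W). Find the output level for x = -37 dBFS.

x − T + W/2 = -37 − (-36) + 2 = 1.
GR = (1 − 1/5) × 1² / 8 = 0.8 × 1 / 8 = 0.1 dB.
Output = -37 − 0.1 = -37.1 dBFS.

-37.1 dBFS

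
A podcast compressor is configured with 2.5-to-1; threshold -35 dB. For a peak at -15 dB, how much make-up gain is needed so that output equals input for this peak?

12 dB

Overshoot 20 dB → 20/2.5 = 8 dB after compression, so the compressed level is -35 + 8 = -27 dB.
Make-up = target − compressed = -15 − (-27) = 12 dB.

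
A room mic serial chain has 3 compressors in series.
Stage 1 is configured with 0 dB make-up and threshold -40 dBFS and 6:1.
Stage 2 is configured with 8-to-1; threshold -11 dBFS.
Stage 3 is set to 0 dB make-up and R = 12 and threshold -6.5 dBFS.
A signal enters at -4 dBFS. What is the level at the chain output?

Stage 1: 36 dB above -40 dBFS, reduced 6:1 to 6 dB above → -34 dBFS.
Stage 2: -34 dBFS is at or below the -11 dBFS threshold — no compression; output -34 dBFS.
Stage 3: below threshold (-34 ≤ -6.5); passes unchanged; output -34 dBFS.

-34 dBFS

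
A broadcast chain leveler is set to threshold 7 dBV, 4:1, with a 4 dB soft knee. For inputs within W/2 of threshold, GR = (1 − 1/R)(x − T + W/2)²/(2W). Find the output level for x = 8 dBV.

x − T + W/2 = 8 − 7 + 2 = 3.
GR = (1 − 1/4) × 3² / 8 = 0.75 × 9 / 8 = 0.84375 dB.
Output = 8 − 0.84375 = 7.15625 dBV.

7.15625 dBV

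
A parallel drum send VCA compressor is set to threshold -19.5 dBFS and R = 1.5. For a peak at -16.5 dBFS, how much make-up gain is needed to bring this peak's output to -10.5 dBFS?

7 dB

The peak compresses to -19.5 + 3/1.5 = -17.5 dBFS.
To reach -10.5 dBFS requires -10.5 − (-17.5) = 7 dB of make-up.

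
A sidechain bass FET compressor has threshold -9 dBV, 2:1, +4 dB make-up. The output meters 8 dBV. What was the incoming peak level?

17 dBV

Before make-up, the level was 8 − 4 = 4 dBV.
The compressed level sits 4 − (-9) = 13 dB over threshold.
Input overshoot = R × output overshoot = 26 dB → input = -9 + 26 = 17 dBV.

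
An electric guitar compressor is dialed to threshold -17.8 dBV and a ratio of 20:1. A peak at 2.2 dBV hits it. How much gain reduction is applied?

19 dB

2.2 dBV exceeds the threshold by 20 dB.
At 20:1, output sits 20/20 = 1 dB above threshold.
GR = overshoot in − overshoot out = 20 − 1 = 19 dB.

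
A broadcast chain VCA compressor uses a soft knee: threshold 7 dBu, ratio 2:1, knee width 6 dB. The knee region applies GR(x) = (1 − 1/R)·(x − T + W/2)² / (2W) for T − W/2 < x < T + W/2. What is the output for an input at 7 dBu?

x − T + W/2 = 7 − 7 + 3 = 3.
GR = (1 − 1/2) × 3² / 12 = 0.5 × 9 / 12 = 0.375 dB.
Output = 7 − 0.375 = 6.625 dBu.

6.625 dBu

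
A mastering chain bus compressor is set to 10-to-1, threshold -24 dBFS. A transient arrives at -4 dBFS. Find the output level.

-22 dBFS

Overshoot: -4 − (-24) = 20 dB.
At 10:1 the overshoot is divided by 10, leaving 2 dB above threshold.
Output = -24 + 2 = -22 dBFS.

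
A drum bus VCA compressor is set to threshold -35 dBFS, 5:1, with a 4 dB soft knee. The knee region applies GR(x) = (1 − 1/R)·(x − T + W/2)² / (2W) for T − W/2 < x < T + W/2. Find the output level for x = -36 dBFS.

x − T + W/2 = -36 − (-35) + 2 = 1.
GR = (1 − 1/5) × 1² / 8 = 0.8 × 1 / 8 = 0.1 dB.
Output = -36 − 0.1 = -36.1 dBFS.

-36.1 dBFS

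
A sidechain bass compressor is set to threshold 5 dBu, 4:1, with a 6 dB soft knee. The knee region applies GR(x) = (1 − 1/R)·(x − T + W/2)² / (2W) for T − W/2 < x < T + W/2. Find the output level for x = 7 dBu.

x − T + W/2 = 7 − 5 + 3 = 5.
GR = (1 − 1/4) × 5² / 12 = 0.75 × 25 / 12 = 1.5625 dB.
Output = 7 − 1.5625 = 5.4375 dBu.

5.4375 dBu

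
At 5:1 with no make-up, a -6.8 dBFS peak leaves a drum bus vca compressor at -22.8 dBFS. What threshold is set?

-26.8 dBFS

Let T be the threshold. Output overshoot = (input overshoot)/R, so -22.8 − T = (-6.8 − T)/5.
5·(-22.8 − T) = -6.8 − T → 4·T = -114 − (-6.8) = -107.2.
T = -107.2/4 = -26.8 dBFS.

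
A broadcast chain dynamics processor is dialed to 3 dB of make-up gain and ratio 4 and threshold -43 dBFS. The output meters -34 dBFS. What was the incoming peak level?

-19 dBFS

Remove make-up: -34 − 3 = -37 dBFS.
The compressed level sits -37 − (-43) = 6 dB over threshold.
Undo the ratio: input overshoot = 6 × 4 = 24 dB, giving input = -19 dBFS.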